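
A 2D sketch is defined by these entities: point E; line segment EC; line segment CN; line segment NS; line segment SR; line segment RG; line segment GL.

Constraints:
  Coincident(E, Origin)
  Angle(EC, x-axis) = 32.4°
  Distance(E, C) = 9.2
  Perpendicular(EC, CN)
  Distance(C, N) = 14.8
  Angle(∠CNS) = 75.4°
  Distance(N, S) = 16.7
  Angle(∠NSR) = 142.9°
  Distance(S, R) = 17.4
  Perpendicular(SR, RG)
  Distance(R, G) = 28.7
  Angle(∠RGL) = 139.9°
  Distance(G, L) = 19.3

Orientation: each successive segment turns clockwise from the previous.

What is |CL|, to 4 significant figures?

25.12

E is at the origin; EC runs at 32.4° with length 9.2, so C = (7.768, 4.930). EC ⟂ CN, so CN runs at -57.60°; with |CN| = 14.8, N = (15.70, -7.566). ∠CNS = 75.4° gives NS at -162.2° from the x-axis; with |NS| = 16.7, S = (-0.2025, -12.67). ∠NSR = 142.9° gives SR at 160.7° from the x-axis; with |SR| = 17.4, R = (-16.62, -6.921). SR ⟂ RG, so RG runs at 70.70°; with |RG| = 28.7, G = (-7.139, 20.17). ∠RGL = 139.9° gives GL at 30.60° from the x-axis; with |GL| = 19.3, L = (9.473, 29.99). Then |CL| = |L − C| = 25.12.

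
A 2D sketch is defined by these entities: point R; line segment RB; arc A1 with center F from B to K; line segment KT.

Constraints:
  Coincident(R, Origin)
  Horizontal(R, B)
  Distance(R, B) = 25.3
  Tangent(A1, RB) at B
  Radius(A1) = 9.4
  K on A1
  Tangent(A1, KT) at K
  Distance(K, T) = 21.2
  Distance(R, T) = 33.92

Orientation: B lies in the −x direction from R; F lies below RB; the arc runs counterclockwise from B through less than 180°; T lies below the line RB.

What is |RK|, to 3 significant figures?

35.5

Checks: ∠(FB, BR) = 90.00° ✓; |FK| = 9.400 ✓; ∠(FK, KT) = 90.00° ✓; |KT| = 21.20 ✓; |RT| = 33.92 ✓.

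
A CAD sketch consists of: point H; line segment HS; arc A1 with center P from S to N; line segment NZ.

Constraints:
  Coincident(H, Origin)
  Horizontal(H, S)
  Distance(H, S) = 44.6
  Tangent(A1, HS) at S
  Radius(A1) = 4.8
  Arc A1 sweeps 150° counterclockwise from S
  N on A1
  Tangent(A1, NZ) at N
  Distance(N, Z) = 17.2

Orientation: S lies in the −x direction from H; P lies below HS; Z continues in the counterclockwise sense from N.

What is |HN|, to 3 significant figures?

47.8

The tangent condition forces PS to be normal to HS, so P = S + (0, -4.8) = (-44.6, -4.80). On A1, S sits at bearing 90° from P; a 150° counterclockwise sweep puts N at bearing 240°, so N = P + 4.8·(cos 240°, sin 240°) = (-47.0, -8.96). Then |HN| = |N − H| = 47.8.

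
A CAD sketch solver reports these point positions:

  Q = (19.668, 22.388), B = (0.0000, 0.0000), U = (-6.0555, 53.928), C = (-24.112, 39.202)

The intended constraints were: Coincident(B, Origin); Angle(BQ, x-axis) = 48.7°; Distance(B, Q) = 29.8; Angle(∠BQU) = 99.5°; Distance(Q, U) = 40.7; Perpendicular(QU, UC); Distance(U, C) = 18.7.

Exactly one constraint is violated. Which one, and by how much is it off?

Distance(U, C) = 18.7 — off by 4.60.

B = (0.00, 0.00) ✓; BQ at 48.70° ✓; |BQ| = 29.80 ✓; ∠BQU = 99.50° ✓; |QU| = 40.70 ✓; ∠(QU, UC) = 90.00° ✓; |UC| = 23.30 ✗.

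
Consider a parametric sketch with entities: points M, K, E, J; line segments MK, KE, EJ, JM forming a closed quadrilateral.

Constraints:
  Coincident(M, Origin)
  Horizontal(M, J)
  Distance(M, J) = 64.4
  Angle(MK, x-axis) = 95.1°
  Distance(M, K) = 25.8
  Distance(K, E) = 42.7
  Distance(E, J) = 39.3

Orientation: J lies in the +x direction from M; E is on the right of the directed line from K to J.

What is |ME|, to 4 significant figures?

26.49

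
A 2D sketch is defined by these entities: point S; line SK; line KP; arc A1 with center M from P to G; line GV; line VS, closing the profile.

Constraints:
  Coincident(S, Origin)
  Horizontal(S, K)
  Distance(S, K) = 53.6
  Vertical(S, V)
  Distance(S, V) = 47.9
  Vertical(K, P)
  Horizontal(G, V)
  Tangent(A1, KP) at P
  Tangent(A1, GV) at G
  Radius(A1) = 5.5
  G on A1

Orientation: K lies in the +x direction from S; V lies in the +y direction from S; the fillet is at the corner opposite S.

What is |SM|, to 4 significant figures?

64.12

SV is vertical with |SV| = 47.9 and V on the +y side, so V = (0.000, 47.90). The virtual corner opposite S is at (53.60, 47.90). A1 meets KP tangentially, so MP is at right angles to KP and tangency of A1 to GV means the radius MG is perpendicular to GV, with radius 5.5, so the center M sits 5.5 in from both sides at M = (48.10, 42.40). Then |SM| = |M − S| = 64.12.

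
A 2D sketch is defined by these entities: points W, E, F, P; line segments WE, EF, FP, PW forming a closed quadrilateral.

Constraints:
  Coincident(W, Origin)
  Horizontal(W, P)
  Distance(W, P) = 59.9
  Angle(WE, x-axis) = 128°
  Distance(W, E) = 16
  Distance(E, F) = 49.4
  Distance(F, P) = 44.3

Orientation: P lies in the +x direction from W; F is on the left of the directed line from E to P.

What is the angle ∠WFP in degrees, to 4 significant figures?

79.48°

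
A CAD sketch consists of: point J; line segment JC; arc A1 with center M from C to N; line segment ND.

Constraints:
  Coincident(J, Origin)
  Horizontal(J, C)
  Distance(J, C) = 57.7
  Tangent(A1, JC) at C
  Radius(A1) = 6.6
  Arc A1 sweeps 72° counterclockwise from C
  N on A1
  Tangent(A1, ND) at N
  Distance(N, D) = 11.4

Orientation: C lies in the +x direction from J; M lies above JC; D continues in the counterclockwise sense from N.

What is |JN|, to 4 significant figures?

64.14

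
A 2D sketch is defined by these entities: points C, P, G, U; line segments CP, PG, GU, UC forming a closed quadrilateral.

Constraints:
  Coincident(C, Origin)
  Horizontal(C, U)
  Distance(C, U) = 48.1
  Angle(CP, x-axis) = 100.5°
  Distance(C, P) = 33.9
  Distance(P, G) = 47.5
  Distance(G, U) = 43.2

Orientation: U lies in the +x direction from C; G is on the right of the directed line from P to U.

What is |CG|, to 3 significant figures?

14.1

Checks: |PG| = 47.50 ✓; |GU| = 43.20 ✓.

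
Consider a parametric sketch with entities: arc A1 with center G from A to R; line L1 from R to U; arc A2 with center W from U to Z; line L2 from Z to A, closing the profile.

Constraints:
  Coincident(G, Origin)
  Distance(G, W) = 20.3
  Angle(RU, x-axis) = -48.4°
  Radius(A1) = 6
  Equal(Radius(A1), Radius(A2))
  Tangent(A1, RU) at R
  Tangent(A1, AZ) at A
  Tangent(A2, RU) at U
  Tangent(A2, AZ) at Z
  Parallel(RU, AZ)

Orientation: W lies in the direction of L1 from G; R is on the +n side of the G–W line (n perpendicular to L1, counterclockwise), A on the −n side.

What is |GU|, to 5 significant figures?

21.168

The slot axis is L1's direction at -48.4°, so u = (cos -48.4°, sin -48.4°) = (0.66393, -0.74780) and n = (−sin -48.4°, cos -48.4°) = (0.74780, 0.66393). G is at the origin and W lies 20.3 along u from G, so W = 20.3·u = (13.478, -15.180). Tangency of A1 to both parallel lines with radius 6.0 puts R and A at G ± 6.0·n: R = (4.4868, 3.9836), A = (-4.4868, -3.9836). Equal radii place U and Z the same way about W: U = W + 6.0·n = (17.964, -11.197), Z = W − 6.0·n = (8.9909, -19.164). Then |GU| = |U − G| = 21.168.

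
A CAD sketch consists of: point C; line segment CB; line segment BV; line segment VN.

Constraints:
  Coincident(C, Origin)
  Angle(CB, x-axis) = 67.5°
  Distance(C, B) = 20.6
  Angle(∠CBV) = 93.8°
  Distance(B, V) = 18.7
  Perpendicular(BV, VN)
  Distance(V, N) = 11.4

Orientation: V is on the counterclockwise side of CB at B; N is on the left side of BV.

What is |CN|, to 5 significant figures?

22.055

C is at the origin; CB runs at 67.5° with length 20.6, so B = 20.6·(cos 67.5°, sin 67.5°) = (7.8833, 19.032). ∠CBV = 93.8°, so BV runs at 67.5° + (180° − 93.8°) = 153.70° from the x-axis; with |BV| = 18.7, V = B + 18.7·(cos 153.70°, sin 153.70°) = (-8.8810, 27.317). The perpendicularity gives VN at right angles to BV; with |VN| = 11.4 on the left of BV, N = V + 11.4·(-0.44307, -0.89649) = (-13.932, 17.097). Then |CN| = |N − C| = 22.055.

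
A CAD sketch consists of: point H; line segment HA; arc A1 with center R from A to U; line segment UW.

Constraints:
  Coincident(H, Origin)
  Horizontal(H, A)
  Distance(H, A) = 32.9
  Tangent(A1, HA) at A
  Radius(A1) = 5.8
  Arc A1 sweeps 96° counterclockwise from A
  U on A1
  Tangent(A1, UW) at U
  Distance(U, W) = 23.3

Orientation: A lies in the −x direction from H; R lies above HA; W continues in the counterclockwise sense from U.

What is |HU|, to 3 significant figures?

27.9

Since A1 is tangent to HA there, RA ⟂ HA, so R = A + (0, 5.8) = (-32.9, 5.80). On A1, A sits at bearing -90° from R; a 96° counterclockwise sweep puts U at bearing 6°, so U = R + 5.8·(cos 6°, sin 6°) = (-27.1, 6.41). Then |HU| = |U − H| = 27.9.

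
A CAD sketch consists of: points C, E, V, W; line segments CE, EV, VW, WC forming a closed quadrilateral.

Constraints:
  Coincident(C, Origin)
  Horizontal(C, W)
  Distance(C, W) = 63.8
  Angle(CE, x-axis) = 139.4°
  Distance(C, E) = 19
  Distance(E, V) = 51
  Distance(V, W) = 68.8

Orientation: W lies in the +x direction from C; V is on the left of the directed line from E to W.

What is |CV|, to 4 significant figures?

54.67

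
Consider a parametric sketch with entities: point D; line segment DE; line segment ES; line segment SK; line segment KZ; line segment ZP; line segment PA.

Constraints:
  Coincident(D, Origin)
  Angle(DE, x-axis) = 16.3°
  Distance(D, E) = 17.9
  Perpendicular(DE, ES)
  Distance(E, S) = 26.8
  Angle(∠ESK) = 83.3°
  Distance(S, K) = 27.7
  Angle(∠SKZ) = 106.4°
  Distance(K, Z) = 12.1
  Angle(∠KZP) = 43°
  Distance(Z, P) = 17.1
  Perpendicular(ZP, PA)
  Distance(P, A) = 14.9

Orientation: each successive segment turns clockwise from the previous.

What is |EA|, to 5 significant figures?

42.072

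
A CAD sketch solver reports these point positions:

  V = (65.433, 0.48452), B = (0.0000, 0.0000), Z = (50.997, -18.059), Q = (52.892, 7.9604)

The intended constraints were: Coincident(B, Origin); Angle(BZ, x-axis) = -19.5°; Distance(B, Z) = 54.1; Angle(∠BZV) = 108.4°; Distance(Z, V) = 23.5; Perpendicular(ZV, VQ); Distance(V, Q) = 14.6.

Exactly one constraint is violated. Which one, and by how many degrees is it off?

Perpendicular(ZV, VQ) — off by 7.10°.

B = (0.00, 0.00) ✓; BZ at -19.50° ✓; |BZ| = 54.10 ✓; ∠BZV = 108.4° ✓; |ZV| = 23.50 ✓; ∠(ZV, VQ) = 97.10° ✗; |VQ| = 14.60 ✓.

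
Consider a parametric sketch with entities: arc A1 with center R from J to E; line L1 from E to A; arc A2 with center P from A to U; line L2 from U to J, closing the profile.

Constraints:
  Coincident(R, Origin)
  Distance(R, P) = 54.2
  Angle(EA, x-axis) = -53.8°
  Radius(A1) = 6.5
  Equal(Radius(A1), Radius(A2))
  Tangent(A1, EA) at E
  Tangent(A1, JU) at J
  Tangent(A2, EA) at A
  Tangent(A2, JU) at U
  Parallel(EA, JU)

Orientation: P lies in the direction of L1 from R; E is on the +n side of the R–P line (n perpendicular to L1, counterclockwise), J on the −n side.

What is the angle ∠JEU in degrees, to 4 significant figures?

76.51°

The slot axis is L1's direction at -53.8°, so u = (cos -53.8°, sin -53.8°) = (0.5906, -0.8070) and n = (−sin -53.8°, cos -53.8°) = (0.8070, 0.5906). R is at the origin and P lies 54.2 along u from R, so P = 54.2·u = (32.01, -43.74). Tangency of A1 to both parallel lines with radius 6.5 puts E and J at R ± 6.5·n: E = (5.245, 3.839), J = (-5.245, -3.839). Equal radii place A and U the same way about P: A = P + 6.5·n = (37.26, -39.90), U = P − 6.5·n = (26.77, -47.58). Then cos ∠JEU = EJ·EU / (|EJ||EU|), giving 76.51°.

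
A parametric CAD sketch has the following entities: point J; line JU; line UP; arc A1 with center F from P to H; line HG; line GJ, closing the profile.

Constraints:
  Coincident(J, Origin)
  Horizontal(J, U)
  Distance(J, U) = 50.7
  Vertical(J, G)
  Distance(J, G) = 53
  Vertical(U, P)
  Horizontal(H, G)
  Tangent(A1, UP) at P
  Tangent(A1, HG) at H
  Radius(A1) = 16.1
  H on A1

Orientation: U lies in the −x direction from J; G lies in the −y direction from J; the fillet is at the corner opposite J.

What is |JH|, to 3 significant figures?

63.3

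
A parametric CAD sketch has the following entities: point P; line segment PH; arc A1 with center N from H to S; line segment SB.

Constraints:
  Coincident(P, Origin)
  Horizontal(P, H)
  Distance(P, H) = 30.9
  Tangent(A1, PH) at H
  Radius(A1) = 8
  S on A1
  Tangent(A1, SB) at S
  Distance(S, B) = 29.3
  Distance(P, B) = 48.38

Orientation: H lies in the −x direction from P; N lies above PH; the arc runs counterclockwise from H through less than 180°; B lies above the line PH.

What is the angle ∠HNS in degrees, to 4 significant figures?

102.6°

P is at the origin; P and H share the same y with |PH| = 30.9 and H on the −x side, so H = (-30.90, 0.000). A1 meets PH tangentially, so NH is at right angles to PH, so N = H + (0, 8) = (-30.90, 8.000). Since NS ⟂ SB (tangency), |NB| = √(8.0² + 29.3²) = 30.37 regardless of where S sits on A1. So B lies on both circle(P, 48.38) and circle(N, 30.37); the above-PH intersection is B = (-29.51, 38.34). S is the foot of the tangent from B: S = (-23.09, 9.751).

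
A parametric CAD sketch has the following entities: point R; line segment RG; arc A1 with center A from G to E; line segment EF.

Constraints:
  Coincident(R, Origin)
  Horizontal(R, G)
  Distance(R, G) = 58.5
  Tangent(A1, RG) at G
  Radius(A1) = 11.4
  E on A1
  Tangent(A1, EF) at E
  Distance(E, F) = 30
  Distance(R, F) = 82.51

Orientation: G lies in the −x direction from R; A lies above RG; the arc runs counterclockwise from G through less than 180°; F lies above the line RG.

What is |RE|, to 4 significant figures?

54.13

Checks: |AE| = 11.40 ✓; ∠(AE, EF) = 90.00° ✓; |EF| = 30.00 ✓; |RF| = 82.51 ✓.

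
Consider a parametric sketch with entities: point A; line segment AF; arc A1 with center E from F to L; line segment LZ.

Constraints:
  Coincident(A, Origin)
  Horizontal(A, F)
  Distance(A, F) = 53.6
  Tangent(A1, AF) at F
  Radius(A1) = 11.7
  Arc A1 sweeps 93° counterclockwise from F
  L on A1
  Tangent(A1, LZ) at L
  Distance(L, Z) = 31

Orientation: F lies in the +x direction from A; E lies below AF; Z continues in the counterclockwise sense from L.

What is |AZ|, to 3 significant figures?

61.4

A is at the origin; AF is horizontal with |AF| = 53.6 and F on the +x side, so F = (53.6, 0.00). Since A1 is tangent to AF there, EF ⟂ AF, so E = F + (0, -11.7) = (53.6, -11.7). On A1, F sits at bearing 90° from E; a 93° counterclockwise sweep puts L at bearing 183°, so L = E + 11.7·(cos 183°, sin 183°) = (41.9, -12.3). Tangency of A1 to LZ means the radius EL is perpendicular to LZ, so LZ runs along (−sin 183°, cos 183°); with |LZ| = 31.0, Z = (43.5, -43.3). Then |AZ| = |Z − A| = 61.4.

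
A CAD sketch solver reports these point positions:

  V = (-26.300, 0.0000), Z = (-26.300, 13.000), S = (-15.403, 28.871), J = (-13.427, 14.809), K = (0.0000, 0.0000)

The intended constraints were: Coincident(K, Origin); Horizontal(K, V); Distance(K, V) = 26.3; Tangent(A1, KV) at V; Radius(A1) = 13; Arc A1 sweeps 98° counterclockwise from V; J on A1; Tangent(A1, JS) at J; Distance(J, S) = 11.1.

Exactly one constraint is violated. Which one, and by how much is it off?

Distance(J, S) = 11.1 — off by 3.10.

K = (0.00, 0.00) ✓; K.y = 0.00, V.y = 0.00 ✓; |KV| = 26.30 ✓; ∠(ZV, VK) = 90.00° ✓; |ZV| = 13.00 ✓; bearing(Z→J) − bearing(Z→V) = 98.00° ✓; |ZJ| = 13.00 ✓; ∠(ZJ, JS) = 90.00° ✓; |JS| = 14.20 ✗.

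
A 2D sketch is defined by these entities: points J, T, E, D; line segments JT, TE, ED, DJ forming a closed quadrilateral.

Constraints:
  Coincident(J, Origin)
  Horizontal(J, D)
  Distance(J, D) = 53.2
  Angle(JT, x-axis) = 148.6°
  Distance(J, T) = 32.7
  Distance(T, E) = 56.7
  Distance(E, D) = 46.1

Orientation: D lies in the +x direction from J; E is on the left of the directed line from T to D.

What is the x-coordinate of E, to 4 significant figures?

25.28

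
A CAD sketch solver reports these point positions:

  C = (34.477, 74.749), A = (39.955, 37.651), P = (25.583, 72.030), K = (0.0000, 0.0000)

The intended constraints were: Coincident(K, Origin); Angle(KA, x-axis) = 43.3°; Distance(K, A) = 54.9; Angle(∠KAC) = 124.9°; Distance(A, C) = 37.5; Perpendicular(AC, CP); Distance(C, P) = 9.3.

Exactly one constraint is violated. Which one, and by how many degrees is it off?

Perpendicular(AC, CP) — off by 8.60°.

K = (0.00, 0.00) ✓; KA at 43.30° ✓; |KA| = 54.90 ✓; ∠KAC = 124.9° ✓; |AC| = 37.50 ✓; ∠(AC, CP) = 98.60° ✗; |CP| = 9.300 ✓.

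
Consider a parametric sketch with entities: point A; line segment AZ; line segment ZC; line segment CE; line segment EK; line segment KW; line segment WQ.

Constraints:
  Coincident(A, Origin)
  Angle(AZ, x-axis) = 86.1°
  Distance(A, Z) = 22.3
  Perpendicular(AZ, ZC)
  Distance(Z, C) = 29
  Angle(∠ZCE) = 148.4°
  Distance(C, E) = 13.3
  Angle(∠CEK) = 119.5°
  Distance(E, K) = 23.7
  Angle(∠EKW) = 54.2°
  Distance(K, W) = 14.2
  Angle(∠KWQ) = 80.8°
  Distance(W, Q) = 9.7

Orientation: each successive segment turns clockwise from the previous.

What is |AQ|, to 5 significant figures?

36.041

∠EKW = 54.2° gives KW at 138.20° from the x-axis; with |KW| = 14.2, W = (28.214, -1.5528). ∠KWQ = 80.8° gives WQ at 39.000° from the x-axis; with |WQ| = 9.7, Q = (35.753, 4.5516). Then |AQ| = |Q − A| = 36.041.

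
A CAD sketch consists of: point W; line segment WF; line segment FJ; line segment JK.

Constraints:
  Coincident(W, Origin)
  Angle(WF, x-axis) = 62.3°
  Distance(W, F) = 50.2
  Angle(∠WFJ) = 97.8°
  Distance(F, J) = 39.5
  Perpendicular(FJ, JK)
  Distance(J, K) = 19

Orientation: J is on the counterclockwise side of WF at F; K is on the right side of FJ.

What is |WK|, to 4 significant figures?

82.88

W is at the origin; WF runs at 62.3° with length 50.2, so F = 50.2·(cos 62.3°, sin 62.3°) = (23.34, 44.45). ∠WFJ = 97.8°, so FJ runs at 62.3° + (180° − 97.8°) = 144.5° from the x-axis; with |FJ| = 39.5, J = F + 39.5·(cos 144.5°, sin 144.5°) = (-8.822, 67.38). The perpendicularity gives JK at right angles to FJ; with |JK| = 19.0 on the right of FJ, K = J + 19.0·(0.5807, 0.8141) = (2.211, 82.85). Then |WK| = |K − W| = 82.88.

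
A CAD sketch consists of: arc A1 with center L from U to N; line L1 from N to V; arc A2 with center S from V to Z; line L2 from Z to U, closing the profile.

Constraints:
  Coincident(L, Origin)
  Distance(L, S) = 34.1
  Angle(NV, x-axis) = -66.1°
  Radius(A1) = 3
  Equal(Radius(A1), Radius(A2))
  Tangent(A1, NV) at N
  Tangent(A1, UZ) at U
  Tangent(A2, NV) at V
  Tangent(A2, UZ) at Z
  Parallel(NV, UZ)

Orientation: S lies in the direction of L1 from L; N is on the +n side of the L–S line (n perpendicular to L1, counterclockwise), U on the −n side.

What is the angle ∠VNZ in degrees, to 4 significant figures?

9.979°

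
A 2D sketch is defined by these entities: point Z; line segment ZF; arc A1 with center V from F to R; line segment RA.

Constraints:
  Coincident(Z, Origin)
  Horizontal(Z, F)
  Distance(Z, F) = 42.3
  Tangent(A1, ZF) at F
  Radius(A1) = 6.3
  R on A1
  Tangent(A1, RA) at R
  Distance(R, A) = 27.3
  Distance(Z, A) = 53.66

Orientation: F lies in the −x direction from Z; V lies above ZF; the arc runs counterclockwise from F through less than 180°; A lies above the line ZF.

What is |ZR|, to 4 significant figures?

36.88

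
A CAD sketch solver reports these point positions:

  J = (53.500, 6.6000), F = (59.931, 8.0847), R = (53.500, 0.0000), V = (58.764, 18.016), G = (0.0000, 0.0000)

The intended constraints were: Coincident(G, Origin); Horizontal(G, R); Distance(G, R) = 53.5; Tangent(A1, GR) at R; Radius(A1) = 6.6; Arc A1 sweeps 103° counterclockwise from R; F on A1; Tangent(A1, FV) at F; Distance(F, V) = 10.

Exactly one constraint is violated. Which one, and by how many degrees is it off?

Tangent(A1, FV) at F — off by 6.30°.

G = (0.00, 0.00) ✓; G.y = 0.00, R.y = 0.00 ✓; |GR| = 53.50 ✓; ∠(JR, RG) = 90.00° ✓; |JR| = 6.600 ✓; bearing(J→F) − bearing(J→R) = 103.0° ✓; |JF| = 6.600 ✓; ∠(JF, FV) = 96.30° ✗; |FV| = 10.00 ✓.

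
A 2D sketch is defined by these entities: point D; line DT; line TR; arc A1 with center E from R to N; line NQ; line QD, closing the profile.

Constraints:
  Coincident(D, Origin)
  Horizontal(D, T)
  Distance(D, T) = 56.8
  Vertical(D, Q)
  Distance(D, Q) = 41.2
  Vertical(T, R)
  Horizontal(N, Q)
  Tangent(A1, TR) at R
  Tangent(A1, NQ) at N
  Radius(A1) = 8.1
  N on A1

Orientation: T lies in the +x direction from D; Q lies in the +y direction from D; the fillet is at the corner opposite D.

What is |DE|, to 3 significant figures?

58.9

D is at the origin; D and T share the same y with |DT| = 56.8 and T on the +x side, so T = (56.8, 0.00). DQ is vertical with |DQ| = 41.2 and Q on the +y side, so Q = (0.00, 41.2). The virtual corner opposite D is at (56.8, 41.2). Tangency of A1 to TR means the radius ER is perpendicular to TR and since A1 is tangent to NQ there, EN ⟂ NQ, with radius 8.1, so the center E sits 8.1 in from both sides at E = (48.7, 33.1). Then |DE| = |E − D| = 58.9.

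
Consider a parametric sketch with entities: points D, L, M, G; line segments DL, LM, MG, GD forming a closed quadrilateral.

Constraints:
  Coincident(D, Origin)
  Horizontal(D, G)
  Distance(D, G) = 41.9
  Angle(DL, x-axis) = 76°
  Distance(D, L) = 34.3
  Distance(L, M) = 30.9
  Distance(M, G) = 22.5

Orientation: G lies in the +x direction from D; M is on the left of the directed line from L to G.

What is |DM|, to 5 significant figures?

43.079

D is at the origin; D and G share the same y with |DG| = 41.9 and G in +x, so G = (41.9, 0). DL runs at 76.0° with |DL| = 34.3, so L = (8.2979, 33.281). M is determined by |LM| = 30.9 and |MG| = 22.5 together: it lies at the intersection of circle(L, 30.9) and circle(G, 22.5). With |LG| = 47.294, the foot of the radical line on LG is 28.389 from L and the perpendicular offset is √(30.9² − 28.389²) = 12.201. Taking the left-of-LG solution: M = (37.054, 21.972).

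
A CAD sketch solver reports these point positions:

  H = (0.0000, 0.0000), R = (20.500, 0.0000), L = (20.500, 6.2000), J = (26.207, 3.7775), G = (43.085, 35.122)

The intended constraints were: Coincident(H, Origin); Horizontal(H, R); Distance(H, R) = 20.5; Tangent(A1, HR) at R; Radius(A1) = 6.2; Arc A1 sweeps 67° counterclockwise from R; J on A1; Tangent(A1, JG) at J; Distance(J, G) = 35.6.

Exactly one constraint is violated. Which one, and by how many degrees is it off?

Tangent(A1, JG) at J — off by 5.30°.

H = (0.00, 0.00) ✓; H.y = 0.00, R.y = 0.00 ✓; |HR| = 20.50 ✓; ∠(LR, RH) = 90.00° ✓; |LR| = 6.200 ✓; bearing(L→J) − bearing(L→R) = 67.00° ✓; |LJ| = 6.200 ✓; ∠(LJ, JG) = 95.30° ✗; |JG| = 35.60 ✓.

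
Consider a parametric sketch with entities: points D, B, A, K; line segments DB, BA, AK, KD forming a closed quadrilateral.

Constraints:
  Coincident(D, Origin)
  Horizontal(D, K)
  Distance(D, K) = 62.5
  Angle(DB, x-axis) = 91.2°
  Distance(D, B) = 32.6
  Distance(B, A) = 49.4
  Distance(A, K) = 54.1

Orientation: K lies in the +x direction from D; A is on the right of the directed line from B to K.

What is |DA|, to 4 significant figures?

18.80

Checks: DB at 91.20° ✓; |BA| = 49.40 ✓; |AK| = 54.10 ✓.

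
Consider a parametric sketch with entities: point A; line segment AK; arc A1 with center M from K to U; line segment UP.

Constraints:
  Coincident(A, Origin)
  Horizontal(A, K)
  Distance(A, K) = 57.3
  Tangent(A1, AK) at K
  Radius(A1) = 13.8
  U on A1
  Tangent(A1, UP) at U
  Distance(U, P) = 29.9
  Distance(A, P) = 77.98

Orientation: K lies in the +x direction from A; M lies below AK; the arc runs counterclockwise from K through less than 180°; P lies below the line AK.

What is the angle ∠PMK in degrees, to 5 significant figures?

170.45°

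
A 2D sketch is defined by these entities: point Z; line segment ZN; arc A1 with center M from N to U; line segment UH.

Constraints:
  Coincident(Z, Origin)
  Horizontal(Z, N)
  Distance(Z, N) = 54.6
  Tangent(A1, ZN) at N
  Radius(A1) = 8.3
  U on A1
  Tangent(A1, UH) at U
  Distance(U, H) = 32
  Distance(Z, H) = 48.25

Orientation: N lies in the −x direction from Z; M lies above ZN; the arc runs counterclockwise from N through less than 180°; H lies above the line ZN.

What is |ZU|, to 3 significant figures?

47.3

Checks: Z.y = 0.00, N.y = 0.00 ✓; |MU| = 8.300 ✓; ∠(MU, UH) = 90.00° ✓; |UH| = 32.00 ✓; |ZH| = 48.25 ✓.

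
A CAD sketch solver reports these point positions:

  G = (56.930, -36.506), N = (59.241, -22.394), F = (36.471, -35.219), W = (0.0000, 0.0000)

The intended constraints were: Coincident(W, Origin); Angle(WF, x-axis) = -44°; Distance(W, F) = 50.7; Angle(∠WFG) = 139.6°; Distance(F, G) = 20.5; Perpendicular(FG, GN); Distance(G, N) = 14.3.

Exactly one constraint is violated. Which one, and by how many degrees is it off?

Perpendicular(FG, GN) — off by 5.70°.

W = (0.00, 0.00) ✓; WF at -44.00° ✓; |WF| = 50.70 ✓; ∠WFG = 139.6° ✓; |FG| = 20.50 ✓; ∠(FG, GN) = 84.30° ✗; |GN| = 14.30 ✓.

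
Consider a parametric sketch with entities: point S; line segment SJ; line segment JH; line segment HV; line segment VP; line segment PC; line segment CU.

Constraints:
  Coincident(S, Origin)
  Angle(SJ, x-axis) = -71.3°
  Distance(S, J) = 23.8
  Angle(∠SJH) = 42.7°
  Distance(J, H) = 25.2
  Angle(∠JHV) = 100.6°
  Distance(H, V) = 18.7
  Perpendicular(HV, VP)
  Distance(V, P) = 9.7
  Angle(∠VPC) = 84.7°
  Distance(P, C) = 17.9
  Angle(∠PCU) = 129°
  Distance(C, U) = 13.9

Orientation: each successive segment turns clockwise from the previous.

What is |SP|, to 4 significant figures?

4.337

S is at the origin; SJ runs at -71.3° with length 23.8, so J = (7.631, -22.54). ∠SJH = 42.7° gives JH at 151.4° from the x-axis; with |JH| = 25.2, H = (-14.49, -10.48). ∠JHV = 100.6° gives HV at 72.00° from the x-axis; with |HV| = 18.7, V = (-8.716, 7.304). The perpendicularity gives VP at right angles to HV, so VP runs at -18.00°; with |VP| = 9.7, P = (0.5093, 4.307). Then |SP| = |P − S| = 4.337.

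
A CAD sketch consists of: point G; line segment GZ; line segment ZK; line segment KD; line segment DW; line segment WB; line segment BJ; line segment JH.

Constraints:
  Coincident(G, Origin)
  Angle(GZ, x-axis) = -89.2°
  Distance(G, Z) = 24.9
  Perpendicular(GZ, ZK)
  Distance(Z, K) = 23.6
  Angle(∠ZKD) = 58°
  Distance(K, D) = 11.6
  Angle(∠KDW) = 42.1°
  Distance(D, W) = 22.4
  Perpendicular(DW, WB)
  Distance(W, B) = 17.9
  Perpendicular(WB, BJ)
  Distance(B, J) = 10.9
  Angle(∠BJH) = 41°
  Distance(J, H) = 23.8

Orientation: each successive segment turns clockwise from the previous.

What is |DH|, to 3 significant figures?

29.6

G is at the origin; GZ runs at -89.2° with length 24.9, so Z = (0.348, -24.9). GZ is perpendicular to ZK, so ZK runs at -179°; with |ZK| = 23.6, K = (-23.3, -25.2). ∠ZKD = 58.0° gives KD at 58.8° from the x-axis; with |KD| = 11.6, D = (-17.2, -15.3). ∠KDW = 42.1° gives DW at -79.1° from the x-axis; with |DW| = 22.4, W = (-13.0, -37.3). The perpendicularity gives WB at right angles to DW, so WB runs at -169°; with |WB| = 17.9, B = (-30.6, -40.7). WB is perpendicular to BJ, so BJ runs at 101°; with |BJ| = 10.9, J = (-32.6, -30.0). ∠BJH = 41.0° gives JH at -38.1° from the x-axis; with |JH| = 23.8, H = (-13.9, -44.7). Then |DH| = |H − D| = 29.6.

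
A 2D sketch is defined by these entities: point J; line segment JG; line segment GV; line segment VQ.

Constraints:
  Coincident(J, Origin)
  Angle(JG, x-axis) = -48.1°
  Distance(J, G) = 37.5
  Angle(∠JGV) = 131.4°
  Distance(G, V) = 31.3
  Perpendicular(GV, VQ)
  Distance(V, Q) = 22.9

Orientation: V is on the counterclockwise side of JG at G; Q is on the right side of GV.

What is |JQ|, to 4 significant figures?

75.84

J is at the origin; JG runs at -48.1° with length 37.5, so G = 37.5·(cos -48.1°, sin -48.1°) = (25.04, -27.91). ∠JGV = 131.4°, so GV runs at -48.1° + (180° − 131.4°) = 0.5000° from the x-axis; with |GV| = 31.3, V = G + 31.3·(cos 0.5000°, sin 0.5000°) = (56.34, -27.64). GV ⟂ VQ; with |VQ| = 22.9 on the right of GV, Q = V + 22.9·(0.008727, -1.000) = (56.54, -50.54). Then |JQ| = |Q − J| = 75.84.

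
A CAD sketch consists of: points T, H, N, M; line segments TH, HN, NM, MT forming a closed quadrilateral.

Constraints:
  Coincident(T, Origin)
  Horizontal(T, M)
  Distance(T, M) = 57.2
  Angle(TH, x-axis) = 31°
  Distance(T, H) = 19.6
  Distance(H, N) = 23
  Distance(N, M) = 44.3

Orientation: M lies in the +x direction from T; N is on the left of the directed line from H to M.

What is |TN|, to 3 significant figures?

40.5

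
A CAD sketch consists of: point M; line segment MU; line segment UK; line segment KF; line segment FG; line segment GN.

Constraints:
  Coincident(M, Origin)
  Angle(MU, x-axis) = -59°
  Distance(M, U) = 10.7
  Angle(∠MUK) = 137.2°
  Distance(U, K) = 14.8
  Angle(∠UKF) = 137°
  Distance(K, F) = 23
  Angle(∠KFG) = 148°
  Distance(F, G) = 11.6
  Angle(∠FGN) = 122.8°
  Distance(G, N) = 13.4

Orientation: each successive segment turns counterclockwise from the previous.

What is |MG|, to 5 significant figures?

46.787

∠UKF = 137.0° gives KF at 26.800° from the x-axis; with |KF| = 23.0, F = (40.253, -2.9306). ∠KFG = 148.0° gives FG at 58.800° from the x-axis; with |FG| = 11.6, G = (46.262, 6.9917). Then |MG| = |G − M| = 46.787.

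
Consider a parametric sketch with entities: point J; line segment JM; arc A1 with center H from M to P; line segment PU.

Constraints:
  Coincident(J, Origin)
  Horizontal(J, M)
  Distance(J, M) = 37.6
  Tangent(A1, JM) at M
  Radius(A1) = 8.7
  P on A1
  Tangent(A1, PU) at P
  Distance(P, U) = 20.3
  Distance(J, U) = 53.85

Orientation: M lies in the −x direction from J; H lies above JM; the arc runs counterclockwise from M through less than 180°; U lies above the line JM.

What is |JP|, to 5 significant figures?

34.486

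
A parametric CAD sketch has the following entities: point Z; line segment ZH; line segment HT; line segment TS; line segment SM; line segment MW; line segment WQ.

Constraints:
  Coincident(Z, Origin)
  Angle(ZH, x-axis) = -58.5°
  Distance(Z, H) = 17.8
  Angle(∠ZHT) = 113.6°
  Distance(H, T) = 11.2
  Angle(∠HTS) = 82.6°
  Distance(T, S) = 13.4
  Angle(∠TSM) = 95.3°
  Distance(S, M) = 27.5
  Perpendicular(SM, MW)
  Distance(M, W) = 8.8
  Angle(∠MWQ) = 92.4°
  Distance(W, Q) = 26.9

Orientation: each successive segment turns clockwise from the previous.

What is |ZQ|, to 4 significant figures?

20.86

Z is at the origin; ZH runs at -58.5° with length 17.8, so H = (9.300, -15.18). ∠ZHT = 113.6° gives HT at -124.9° from the x-axis; with |HT| = 11.2, T = (2.892, -24.36). ∠HTS = 82.6° gives TS at 137.7° from the x-axis; with |TS| = 13.4, S = (-7.019, -15.34). ∠TSM = 95.3° gives SM at 53.00° from the x-axis; with |SM| = 27.5, M = (9.531, 6.618). SM is perpendicular to MW, so MW runs at -37.00°; with |MW| = 8.8, W = (16.56, 1.322). ∠MWQ = 92.4° gives WQ at -124.6° from the x-axis; with |WQ| = 26.9, Q = (1.284, -20.82). Then |ZQ| = |Q − Z| = 20.86.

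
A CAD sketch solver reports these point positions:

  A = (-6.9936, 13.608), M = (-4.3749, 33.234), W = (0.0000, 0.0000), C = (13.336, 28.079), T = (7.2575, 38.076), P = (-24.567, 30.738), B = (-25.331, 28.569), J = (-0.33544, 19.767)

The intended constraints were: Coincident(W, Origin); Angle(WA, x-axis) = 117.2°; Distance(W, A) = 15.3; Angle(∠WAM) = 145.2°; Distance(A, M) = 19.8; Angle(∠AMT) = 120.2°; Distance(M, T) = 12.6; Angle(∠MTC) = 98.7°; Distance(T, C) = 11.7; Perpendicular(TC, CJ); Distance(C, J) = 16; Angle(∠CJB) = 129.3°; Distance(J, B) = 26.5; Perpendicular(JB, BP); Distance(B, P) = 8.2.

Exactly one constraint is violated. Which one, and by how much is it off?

Distance(B, P) = 8.2 — off by 5.90.

W = (0.00, 0.00) ✓; WA at 117.2° ✓; |WA| = 15.30 ✓; ∠WAM = 145.2° ✓; |AM| = 19.80 ✓; ∠AMT = 120.2° ✓; |MT| = 12.60 ✓; ∠MTC = 98.70° ✓; |TC| = 11.70 ✓; ∠(TC, CJ) = 90.00° ✓; |CJ| = 16.00 ✓; ∠CJB = 129.3° ✓; |JB| = 26.50 ✓; ∠(JB, BP) = 90.00° ✓; |BP| = 2.300 ✗.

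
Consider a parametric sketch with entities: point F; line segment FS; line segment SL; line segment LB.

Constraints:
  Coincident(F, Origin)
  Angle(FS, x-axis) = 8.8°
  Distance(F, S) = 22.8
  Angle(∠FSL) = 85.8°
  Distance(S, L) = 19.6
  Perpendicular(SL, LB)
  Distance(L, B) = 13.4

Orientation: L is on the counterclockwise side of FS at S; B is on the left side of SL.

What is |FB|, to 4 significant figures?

20.22

∠FSL = 85.8°, so SL runs at 8.8° + (180° − 85.8°) = 103.0° from the x-axis; with |SL| = 19.6, L = S + 19.6·(cos 103.0°, sin 103.0°) = (18.12, 22.59). SL is perpendicular to LB; with |LB| = 13.4 on the left of SL, B = L + 13.4·(-0.9744, -0.2250) = (5.066, 19.57). Then |FB| = |B − F| = 20.22.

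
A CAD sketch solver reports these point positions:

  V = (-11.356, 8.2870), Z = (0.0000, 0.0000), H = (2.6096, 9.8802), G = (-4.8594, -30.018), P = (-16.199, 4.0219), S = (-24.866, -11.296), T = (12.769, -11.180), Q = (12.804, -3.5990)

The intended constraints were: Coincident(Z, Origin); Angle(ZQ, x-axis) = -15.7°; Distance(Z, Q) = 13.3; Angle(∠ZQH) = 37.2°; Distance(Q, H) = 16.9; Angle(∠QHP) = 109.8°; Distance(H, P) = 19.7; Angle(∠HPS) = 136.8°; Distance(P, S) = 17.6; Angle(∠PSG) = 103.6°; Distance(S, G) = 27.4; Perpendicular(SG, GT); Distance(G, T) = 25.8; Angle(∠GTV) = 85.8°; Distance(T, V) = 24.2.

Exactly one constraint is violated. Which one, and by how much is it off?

Distance(T, V) = 24.2 — off by 6.80.

Z = (0.00, 0.00) ✓; ZQ at -15.70° ✓; |ZQ| = 13.30 ✓; ∠ZQH = 37.20° ✓; |QH| = 16.90 ✓; ∠QHP = 109.8° ✓; |HP| = 19.70 ✓; ∠HPS = 136.8° ✓; |PS| = 17.60 ✓; ∠PSG = 103.6° ✓; |SG| = 27.40 ✓; ∠(SG, GT) = 90.00° ✓; |GT| = 25.80 ✓; ∠GTV = 85.80° ✓; |TV| = 31.00 ✗.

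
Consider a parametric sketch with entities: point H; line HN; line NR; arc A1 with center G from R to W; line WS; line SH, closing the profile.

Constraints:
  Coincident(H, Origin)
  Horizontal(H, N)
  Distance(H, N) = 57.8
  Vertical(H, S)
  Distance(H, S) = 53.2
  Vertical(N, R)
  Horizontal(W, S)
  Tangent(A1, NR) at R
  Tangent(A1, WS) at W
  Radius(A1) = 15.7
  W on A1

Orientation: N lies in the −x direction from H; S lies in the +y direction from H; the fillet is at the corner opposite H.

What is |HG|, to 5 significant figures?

56.380

H is at the origin; HN is horizontal with |HN| = 57.8 and N on the −x side, so N = (-57.800, 0.0000). H and S share the same x with |HS| = 53.2 and S on the +y side, so S = (0.0000, 53.200). The virtual corner opposite H is at (-57.800, 53.200). Since A1 is tangent to NR there, GR ⟂ NR and A1 meets WS tangentially, so GW is at right angles to WS, with radius 15.7, so the center G sits 15.7 in from both sides at G = (-42.100, 37.500). Then |HG| = |G − H| = 56.380.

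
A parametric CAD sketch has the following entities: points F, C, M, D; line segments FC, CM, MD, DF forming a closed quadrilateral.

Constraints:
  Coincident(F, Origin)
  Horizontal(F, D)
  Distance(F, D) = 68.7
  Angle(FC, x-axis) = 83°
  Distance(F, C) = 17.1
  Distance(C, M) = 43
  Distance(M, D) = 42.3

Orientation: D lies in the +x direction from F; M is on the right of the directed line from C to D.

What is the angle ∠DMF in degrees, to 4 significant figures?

129.1°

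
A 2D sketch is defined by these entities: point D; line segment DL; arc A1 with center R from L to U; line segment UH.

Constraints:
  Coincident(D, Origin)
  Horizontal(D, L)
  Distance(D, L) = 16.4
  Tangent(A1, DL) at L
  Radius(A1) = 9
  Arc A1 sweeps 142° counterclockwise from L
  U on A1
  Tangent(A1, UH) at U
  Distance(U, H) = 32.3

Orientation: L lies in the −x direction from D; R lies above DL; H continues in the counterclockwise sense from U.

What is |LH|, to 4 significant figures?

41.12

D is at the origin; DL is horizontal with |DL| = 16.4 and L on the −x side, so L = (-16.40, 0.000). A1 meets DL tangentially, so RL is at right angles to DL, so R = L + (0, 9) = (-16.40, 9.000). On A1, L sits at bearing -90° from R; a 142° counterclockwise sweep puts U at bearing 52°, so U = R + 9.0·(cos 52°, sin 52°) = (-10.86, 16.09). A1 meets UH tangentially, so RU is at right angles to UH, so UH runs along (−sin 52°, cos 52°); with |UH| = 32.3, H = (-36.31, 35.98). Then |LH| = |H − L| = 41.12.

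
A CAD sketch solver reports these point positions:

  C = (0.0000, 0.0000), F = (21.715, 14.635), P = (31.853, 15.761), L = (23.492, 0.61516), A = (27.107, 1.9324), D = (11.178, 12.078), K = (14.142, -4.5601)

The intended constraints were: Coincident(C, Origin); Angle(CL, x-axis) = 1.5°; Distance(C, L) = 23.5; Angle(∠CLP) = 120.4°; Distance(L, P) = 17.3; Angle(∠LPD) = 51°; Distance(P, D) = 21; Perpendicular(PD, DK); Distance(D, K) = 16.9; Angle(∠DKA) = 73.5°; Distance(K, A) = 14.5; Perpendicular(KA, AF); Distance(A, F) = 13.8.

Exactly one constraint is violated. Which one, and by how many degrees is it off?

Perpendicular(KA, AF) — off by 3.60°.

C = (0.00, 0.00) ✓; CL at 1.500° ✓; |CL| = 23.50 ✓; ∠CLP = 120.4° ✓; |LP| = 17.30 ✓; ∠LPD = 51.00° ✓; |PD| = 21.00 ✓; ∠(PD, DK) = 90.00° ✓; |DK| = 16.90 ✓; ∠DKA = 73.50° ✓; |KA| = 14.50 ✓; ∠(KA, AF) = 86.40° ✗; |AF| = 13.80 ✓.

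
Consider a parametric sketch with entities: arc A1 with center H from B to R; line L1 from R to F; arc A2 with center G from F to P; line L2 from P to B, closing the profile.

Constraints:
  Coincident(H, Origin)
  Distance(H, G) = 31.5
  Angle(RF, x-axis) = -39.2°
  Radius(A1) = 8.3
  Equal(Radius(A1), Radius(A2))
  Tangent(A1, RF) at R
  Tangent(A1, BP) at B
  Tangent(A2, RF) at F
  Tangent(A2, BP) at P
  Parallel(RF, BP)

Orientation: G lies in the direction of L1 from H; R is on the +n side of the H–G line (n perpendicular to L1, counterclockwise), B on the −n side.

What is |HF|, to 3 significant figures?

32.6

Tangency of A1 to both parallel lines with radius 8.3 puts R and B at H ± 8.3·n: R = (5.25, 6.43), B = (-5.25, -6.43). Equal radii place F and P the same way about G: F = G + 8.3·n = (29.7, -13.5), P = G − 8.3·n = (19.2, -26.3). Then |HF| = |F − H| = 32.6.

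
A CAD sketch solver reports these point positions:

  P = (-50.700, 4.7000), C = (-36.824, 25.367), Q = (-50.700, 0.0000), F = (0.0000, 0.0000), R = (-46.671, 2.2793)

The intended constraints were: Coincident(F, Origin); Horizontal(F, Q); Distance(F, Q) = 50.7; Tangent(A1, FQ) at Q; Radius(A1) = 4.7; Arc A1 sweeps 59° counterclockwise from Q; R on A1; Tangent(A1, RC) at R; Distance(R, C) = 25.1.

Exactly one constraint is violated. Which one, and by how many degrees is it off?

Tangent(A1, RC) at R — off by 7.90°.

F = (0.00, 0.00) ✓; F.y = 0.00, Q.y = 0.00 ✓; |FQ| = 50.70 ✓; ∠(PQ, QF) = 90.00° ✓; |PQ| = 4.700 ✓; bearing(P→R) − bearing(P→Q) = 59.00° ✓; |PR| = 4.700 ✓; ∠(PR, RC) = 82.10° ✗; |RC| = 25.10 ✓.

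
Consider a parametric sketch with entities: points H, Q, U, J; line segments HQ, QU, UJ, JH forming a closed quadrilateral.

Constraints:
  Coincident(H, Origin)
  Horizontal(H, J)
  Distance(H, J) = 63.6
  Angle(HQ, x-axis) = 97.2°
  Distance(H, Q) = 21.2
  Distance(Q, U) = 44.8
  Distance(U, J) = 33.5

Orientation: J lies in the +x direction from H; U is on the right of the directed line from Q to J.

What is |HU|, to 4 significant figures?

32.26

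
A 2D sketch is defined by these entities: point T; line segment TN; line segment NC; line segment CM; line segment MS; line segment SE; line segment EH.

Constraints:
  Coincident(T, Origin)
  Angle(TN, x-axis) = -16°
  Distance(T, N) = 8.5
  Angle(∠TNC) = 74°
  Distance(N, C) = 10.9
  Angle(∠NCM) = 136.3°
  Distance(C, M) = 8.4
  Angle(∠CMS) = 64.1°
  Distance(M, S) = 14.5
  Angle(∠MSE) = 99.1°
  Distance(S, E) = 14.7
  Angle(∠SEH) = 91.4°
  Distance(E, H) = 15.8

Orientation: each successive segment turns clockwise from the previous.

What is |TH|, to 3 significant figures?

19.7

T is at the origin; TN runs at -16.0° with length 8.5, so N = (8.17, -2.34). ∠TNC = 74.0° gives NC at -122° from the x-axis; with |NC| = 10.9, C = (2.39, -11.6). ∠NCM = 136.3° gives CM at -166° from the x-axis; with |CM| = 8.4, M = (-5.75, -13.7). ∠CMS = 64.1° gives MS at 78.4° from the x-axis; with |MS| = 14.5, S = (-2.83, 0.542). ∠MSE = 99.1° gives SE at -2.50° from the x-axis; with |SE| = 14.7, E = (11.9, -0.0988). ∠SEH = 91.4° gives EH at -91.1° from the x-axis; with |EH| = 15.8, H = (11.6, -15.9). Then |TH| = |H − T| = 19.7.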